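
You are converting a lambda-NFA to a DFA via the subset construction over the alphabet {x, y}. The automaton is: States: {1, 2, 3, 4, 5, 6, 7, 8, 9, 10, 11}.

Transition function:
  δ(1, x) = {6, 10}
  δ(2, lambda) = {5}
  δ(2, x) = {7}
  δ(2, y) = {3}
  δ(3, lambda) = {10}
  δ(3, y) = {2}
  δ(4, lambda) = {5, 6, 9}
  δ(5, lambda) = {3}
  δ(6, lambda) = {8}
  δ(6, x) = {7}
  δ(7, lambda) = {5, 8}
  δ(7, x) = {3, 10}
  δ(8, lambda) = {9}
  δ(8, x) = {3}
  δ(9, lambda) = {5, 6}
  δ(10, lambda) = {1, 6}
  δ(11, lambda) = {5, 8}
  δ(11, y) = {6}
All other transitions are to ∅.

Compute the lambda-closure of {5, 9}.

{1, 3, 5, 6, 8, 9, 10}

Start with {5, 9}.
From 5 via lambda: add 3.
From 9 via lambda: add 6.
From 3 via lambda: add 10.
From 6 via lambda: add 8.
From 10 via lambda: add 1.
No new states can be added; the closed set is {1, 3, 5, 6, 8, 9, 10}.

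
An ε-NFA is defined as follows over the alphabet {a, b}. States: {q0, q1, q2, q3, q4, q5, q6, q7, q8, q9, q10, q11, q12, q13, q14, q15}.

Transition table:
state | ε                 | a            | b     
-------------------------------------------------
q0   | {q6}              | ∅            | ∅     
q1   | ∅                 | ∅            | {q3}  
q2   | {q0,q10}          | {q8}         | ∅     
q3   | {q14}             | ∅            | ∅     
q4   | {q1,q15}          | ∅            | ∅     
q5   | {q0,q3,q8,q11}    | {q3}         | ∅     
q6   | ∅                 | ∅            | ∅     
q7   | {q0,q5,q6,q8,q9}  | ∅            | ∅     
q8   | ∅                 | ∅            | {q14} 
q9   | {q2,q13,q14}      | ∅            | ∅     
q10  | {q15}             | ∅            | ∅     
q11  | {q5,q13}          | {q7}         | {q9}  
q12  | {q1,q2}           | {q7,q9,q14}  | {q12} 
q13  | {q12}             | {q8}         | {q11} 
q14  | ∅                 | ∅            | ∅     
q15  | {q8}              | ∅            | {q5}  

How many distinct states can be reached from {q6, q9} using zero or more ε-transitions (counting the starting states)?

Start with {q6, q9}.
From q9 via ε: add q2, q13, q14.
From q2 via ε: add q0, q10.
From q13 via ε: add q12.
From q10 via ε: add q15.
From q12 via ε: add q1.
From q15 via ε: add q8.
ε-closure = {q0, q1, q2, q6, q8, q9, q10, q12, q13, q14, q15}, which has 11 states.

11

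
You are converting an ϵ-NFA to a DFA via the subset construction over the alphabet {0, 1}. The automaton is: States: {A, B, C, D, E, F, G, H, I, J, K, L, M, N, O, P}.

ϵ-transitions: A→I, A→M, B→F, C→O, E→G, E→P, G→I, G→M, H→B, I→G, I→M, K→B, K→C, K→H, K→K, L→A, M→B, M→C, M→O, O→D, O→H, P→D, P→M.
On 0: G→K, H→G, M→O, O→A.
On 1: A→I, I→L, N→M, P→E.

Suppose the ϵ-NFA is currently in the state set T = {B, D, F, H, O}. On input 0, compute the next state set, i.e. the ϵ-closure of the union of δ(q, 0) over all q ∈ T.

{A, B, C, D, F, G, H, I, M, O}

H on 0 → {G}.
O on 0 → {A}.
No 0-transition from B, D, F.
Union after reading 0: {A, G}.
Now take the ϵ-closure:
From A via ϵ: add I, M.
From M via ϵ: add B, C, O.
From B via ϵ: add F.
From O via ϵ: add D, H.
No new states can be added; the closed set is {A, B, C, D, F, G, H, I, M, O}.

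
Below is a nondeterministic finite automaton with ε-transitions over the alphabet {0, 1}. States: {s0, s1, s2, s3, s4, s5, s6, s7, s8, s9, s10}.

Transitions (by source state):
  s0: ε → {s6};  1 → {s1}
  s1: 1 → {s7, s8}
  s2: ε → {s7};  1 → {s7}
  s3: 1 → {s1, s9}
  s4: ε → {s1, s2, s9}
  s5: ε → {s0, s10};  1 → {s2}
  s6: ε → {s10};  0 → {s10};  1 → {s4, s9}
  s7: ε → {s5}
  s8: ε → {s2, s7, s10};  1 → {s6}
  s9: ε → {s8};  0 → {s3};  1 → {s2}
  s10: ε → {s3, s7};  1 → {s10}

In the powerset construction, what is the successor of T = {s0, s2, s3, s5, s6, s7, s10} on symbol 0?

{s0, s3, s5, s6, s7, s10}

s6 on 0 → {s10}.
No 0-transition from s0, s2, s3, s5, s7, s10.
Union after reading 0: {s10}.
Now take the ε-closure:
From s10 via ε: add s3, s7.
From s7 via ε: add s5.
From s5 via ε: add s0.
From s0 via ε: add s6.
No new states can be added; the closed set is {s0, s3, s5, s6, s7, s10}.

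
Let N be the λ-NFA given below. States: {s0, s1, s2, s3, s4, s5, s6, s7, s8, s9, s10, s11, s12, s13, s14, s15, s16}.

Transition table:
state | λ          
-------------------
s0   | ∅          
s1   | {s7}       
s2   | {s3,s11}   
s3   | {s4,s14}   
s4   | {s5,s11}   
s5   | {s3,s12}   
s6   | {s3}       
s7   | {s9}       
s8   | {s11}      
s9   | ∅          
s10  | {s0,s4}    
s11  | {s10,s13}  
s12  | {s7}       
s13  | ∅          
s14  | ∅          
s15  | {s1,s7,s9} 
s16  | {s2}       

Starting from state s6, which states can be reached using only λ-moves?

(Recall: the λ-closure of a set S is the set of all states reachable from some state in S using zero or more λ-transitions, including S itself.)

Start with {s6}.
From s6 via λ: add s3.
From s3 via λ: add s4, s14.
From s4 via λ: add s5, s11.
From s5 via λ: add s12.
From s11 via λ: add s10, s13.
From s10 via λ: add s0.
From s12 via λ: add s7.
From s7 via λ: add s9.
No new states can be added; the closed set is {s0, s3, s4, s5, s6, s7, s9, s10, s11, s12, s13, s14}.

{s0, s3, s4, s5, s6, s7, s9, s10, s11, s12, s13, s14}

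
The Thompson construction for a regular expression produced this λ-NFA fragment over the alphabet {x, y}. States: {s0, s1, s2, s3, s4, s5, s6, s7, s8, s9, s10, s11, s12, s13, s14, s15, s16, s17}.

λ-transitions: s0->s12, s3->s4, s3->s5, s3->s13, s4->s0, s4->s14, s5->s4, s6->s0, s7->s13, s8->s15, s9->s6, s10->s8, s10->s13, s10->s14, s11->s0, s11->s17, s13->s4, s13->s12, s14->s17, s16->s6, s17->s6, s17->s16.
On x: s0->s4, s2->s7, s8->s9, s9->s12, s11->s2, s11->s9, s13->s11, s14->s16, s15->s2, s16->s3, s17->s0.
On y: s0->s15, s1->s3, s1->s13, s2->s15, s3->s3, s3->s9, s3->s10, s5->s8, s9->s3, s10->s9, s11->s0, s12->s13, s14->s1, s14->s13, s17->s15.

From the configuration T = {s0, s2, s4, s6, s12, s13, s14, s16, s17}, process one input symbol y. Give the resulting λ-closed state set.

{s0, s1, s4, s6, s12, s13, s14, s15, s16, s17}

s0 on y → {s15}.
s2 on y → {s15}.
s12 on y → {s13}.
s14 on y → {s1, s13}.
s17 on y → {s15}.
No y-transition from s4, s6, s13, s16.
Union after reading y: {s1, s13, s15}.
Now take the λ-closure:
From s13 via λ: add s4, s12.
From s4 via λ: add s0, s14.
From s14 via λ: add s17.
From s17 via λ: add s6, s16.
No new states can be added; the closed set is {s0, s1, s4, s6, s12, s13, s14, s15, s16, s17}.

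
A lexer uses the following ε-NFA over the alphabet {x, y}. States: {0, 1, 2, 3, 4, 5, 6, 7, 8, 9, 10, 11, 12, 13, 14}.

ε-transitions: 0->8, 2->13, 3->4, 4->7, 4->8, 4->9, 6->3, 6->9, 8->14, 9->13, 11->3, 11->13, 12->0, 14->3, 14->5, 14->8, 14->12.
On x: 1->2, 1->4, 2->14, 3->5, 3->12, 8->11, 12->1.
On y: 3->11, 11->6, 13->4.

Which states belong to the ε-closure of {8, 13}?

{0, 3, 4, 5, 7, 8, 9, 12, 13, 14}

Start with {8, 13}.
From 8 via ε: add 14.
From 14 via ε: add 3, 5, 12.
From 3 via ε: add 4.
From 12 via ε: add 0.
From 4 via ε: add 7, 9.
No new states can be added; the closed set is {0, 3, 4, 5, 7, 8, 9, 12, 13, 14}.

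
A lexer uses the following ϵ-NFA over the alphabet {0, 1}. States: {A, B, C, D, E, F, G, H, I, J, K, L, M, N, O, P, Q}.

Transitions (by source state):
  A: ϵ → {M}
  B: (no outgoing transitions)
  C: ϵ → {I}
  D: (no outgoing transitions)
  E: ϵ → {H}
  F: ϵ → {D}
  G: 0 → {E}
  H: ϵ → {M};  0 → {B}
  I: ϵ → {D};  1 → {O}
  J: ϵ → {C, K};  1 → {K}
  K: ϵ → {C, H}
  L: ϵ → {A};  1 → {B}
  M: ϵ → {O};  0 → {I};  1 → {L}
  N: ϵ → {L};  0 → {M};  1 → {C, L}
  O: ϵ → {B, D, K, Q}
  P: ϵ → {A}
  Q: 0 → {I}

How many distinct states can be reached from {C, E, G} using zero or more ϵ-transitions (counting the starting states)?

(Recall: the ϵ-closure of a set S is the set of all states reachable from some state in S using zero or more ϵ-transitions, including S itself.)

Start with {C, E, G}.
From C via ϵ: add I.
From E via ϵ: add H.
From H via ϵ: add M.
From I via ϵ: add D.
From M via ϵ: add O.
From O via ϵ: add B, K, Q.
ϵ-closure = {B, C, D, E, G, H, I, K, M, O, Q}, which has 11 states.

11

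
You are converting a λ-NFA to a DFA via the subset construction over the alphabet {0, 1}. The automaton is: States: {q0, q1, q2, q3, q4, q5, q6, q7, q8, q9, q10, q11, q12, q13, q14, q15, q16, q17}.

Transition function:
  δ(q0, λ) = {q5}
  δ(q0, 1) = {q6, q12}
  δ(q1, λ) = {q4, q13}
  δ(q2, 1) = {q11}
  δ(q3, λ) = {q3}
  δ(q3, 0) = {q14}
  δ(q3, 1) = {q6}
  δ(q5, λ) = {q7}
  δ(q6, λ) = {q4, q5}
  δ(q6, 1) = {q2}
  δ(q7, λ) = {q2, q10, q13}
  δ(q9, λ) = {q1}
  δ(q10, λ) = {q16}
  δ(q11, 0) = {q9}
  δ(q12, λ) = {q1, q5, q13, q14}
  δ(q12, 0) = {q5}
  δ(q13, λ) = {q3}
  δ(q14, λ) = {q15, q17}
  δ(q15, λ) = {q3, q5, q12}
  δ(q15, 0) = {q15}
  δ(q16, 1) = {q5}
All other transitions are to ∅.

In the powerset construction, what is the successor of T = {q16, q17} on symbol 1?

q16 on 1 → {q5}.
No 1-transition from q17.
Union after reading 1: {q5}.
Now take the λ-closure:
From q5 via λ: add q7.
From q7 via λ: add q2, q10, q13.
From q10 via λ: add q16.
From q13 via λ: add q3.
No new states can be added; the closed set is {q2, q3, q5, q7, q10, q13, q16}.

{q2, q3, q5, q7, q10, q13, q16}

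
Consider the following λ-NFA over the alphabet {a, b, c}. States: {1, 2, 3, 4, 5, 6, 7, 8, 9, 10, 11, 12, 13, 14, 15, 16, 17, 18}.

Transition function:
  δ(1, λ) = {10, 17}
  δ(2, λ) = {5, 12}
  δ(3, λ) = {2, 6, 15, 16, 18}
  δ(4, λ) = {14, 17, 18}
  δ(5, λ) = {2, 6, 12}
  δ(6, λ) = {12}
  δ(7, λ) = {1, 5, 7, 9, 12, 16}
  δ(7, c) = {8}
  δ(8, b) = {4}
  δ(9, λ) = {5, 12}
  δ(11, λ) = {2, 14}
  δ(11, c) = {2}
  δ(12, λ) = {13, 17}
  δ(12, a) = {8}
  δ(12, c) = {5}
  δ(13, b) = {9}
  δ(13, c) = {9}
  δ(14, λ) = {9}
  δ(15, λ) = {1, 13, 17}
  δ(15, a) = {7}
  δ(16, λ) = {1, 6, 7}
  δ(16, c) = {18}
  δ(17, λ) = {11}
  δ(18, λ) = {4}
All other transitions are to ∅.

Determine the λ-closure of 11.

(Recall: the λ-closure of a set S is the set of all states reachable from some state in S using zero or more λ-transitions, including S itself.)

{2, 5, 6, 9, 11, 12, 13, 14, 17}

Start with {11}.
From 11 via λ: add 2, 14.
From 2 via λ: add 5, 12.
From 14 via λ: add 9.
From 5 via λ: add 6.
From 12 via λ: add 13, 17.
No new states can be added; the closed set is {2, 5, 6, 9, 11, 12, 13, 14, 17}.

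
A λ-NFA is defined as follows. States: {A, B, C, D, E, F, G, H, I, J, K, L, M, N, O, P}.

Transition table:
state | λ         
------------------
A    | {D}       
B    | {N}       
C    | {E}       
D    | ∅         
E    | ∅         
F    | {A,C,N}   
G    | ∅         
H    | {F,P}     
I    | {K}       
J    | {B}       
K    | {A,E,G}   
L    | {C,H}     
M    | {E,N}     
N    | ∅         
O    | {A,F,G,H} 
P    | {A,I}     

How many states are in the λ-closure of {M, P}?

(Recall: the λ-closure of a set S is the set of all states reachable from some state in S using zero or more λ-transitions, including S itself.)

9

Start with {M, P}.
From M via λ: add E, N.
From P via λ: add A, I.
From A via λ: add D.
From I via λ: add K.
From K via λ: add G.
λ-closure = {A, D, E, G, I, K, M, N, P}, which has 9 states.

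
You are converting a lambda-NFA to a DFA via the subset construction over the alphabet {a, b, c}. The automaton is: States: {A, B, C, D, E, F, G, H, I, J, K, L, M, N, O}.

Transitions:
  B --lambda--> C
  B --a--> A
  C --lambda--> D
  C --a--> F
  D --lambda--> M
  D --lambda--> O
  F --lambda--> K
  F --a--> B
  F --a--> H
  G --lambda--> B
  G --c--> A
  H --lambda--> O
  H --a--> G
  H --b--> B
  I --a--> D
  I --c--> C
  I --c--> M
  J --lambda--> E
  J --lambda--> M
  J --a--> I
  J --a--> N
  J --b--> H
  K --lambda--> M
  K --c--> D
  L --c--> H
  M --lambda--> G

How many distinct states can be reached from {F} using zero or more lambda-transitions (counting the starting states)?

8

Start with {F}.
From F via lambda: add K.
From K via lambda: add M.
From M via lambda: add G.
From G via lambda: add B.
From B via lambda: add C.
From C via lambda: add D.
From D via lambda: add O.
lambda-closure = {B, C, D, F, G, K, M, O}, which has 8 states.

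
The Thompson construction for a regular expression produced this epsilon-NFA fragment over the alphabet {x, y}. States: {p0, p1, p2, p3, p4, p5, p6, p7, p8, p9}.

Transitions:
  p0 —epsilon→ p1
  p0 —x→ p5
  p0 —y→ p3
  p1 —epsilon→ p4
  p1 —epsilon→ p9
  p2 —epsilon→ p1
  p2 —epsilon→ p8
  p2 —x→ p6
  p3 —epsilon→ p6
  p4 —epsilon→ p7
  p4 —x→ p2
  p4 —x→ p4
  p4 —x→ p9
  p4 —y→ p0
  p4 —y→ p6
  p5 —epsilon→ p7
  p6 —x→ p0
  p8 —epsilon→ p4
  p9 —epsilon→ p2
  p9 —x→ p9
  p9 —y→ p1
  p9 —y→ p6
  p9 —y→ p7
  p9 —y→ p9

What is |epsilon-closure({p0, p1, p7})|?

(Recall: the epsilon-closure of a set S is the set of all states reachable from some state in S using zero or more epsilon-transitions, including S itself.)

7

Start with {p0, p1, p7}.
From p1 via epsilon: add p4, p9.
From p9 via epsilon: add p2.
From p2 via epsilon: add p8.
epsilon-closure = {p0, p1, p2, p4, p7, p8, p9}, which has 7 states.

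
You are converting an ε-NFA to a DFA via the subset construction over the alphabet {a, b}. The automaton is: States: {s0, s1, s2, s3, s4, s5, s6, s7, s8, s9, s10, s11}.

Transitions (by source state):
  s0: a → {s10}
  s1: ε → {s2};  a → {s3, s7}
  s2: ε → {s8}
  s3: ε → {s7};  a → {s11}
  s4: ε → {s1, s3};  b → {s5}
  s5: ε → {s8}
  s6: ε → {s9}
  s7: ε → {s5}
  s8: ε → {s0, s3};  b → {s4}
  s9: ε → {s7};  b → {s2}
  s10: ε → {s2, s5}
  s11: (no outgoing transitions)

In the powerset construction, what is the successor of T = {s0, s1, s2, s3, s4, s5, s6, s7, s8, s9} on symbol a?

s0 on a → {s10}.
s1 on a → {s3, s7}.
s3 on a → {s11}.
No a-transition from s2, s4, s5, s6, s7, s8, s9.
Union after reading a: {s3, s7, s10, s11}.
Now take the ε-closure:
From s7 via ε: add s5.
From s10 via ε: add s2.
From s2 via ε: add s8.
From s8 via ε: add s0.
No new states can be added; the closed set is {s0, s2, s3, s5, s7, s8, s10, s11}.

{s0, s2, s3, s5, s7, s8, s10, s11}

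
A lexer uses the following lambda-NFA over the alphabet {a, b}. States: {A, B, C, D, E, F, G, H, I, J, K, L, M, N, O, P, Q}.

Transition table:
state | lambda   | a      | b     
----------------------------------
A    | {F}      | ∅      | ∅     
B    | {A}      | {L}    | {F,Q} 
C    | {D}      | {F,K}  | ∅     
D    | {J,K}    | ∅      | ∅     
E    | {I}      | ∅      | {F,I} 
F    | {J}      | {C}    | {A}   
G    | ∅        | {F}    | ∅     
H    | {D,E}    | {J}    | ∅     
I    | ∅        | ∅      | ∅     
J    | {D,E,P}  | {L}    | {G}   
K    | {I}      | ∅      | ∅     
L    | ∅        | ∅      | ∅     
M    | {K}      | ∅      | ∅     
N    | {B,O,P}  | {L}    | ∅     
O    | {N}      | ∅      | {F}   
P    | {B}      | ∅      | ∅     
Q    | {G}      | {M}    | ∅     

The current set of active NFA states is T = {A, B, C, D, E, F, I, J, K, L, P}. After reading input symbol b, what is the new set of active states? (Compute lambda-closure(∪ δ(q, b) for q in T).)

B on b → {F, Q}.
E on b → {F, I}.
F on b → {A}.
J on b → {G}.
No b-transition from A, C, D, I, K, L, P.
Union after reading b: {A, F, G, I, Q}.
Now take the lambda-closure:
From F via lambda: add J.
From J via lambda: add D, E, P.
From D via lambda: add K.
From P via lambda: add B.
No new states can be added; the closed set is {A, B, D, E, F, G, I, J, K, P, Q}.

{A, B, D, E, F, G, I, J, K, P, Q}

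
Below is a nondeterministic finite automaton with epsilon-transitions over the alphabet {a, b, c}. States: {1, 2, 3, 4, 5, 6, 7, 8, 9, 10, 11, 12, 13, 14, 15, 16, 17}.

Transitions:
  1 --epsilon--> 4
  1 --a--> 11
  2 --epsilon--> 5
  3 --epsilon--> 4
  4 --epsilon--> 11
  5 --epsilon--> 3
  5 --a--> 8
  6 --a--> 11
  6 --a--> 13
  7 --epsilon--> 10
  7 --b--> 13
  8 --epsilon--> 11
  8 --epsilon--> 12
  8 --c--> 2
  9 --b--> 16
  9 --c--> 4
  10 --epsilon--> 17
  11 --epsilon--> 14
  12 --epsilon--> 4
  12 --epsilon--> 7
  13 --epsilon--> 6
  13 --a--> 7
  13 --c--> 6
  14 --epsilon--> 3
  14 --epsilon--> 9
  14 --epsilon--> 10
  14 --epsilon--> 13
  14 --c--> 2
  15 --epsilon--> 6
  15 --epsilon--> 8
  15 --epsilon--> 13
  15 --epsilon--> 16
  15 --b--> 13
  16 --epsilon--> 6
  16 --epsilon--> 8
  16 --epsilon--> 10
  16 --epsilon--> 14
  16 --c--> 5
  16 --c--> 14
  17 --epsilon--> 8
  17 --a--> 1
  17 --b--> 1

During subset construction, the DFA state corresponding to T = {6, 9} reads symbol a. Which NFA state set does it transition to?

{3, 4, 6, 7, 8, 9, 10, 11, 12, 13, 14, 17}

6 on a → {11, 13}.
No a-transition from 9.
Union after reading a: {11, 13}.
Now take the epsilon-closure:
From 11 via epsilon: add 14.
From 13 via epsilon: add 6.
From 14 via epsilon: add 3, 9, 10.
From 3 via epsilon: add 4.
From 10 via epsilon: add 17.
From 17 via epsilon: add 8.
From 8 via epsilon: add 12.
From 12 via epsilon: add 7.
No new states can be added; the closed set is {3, 4, 6, 7, 8, 9, 10, 11, 12, 13, 14, 17}.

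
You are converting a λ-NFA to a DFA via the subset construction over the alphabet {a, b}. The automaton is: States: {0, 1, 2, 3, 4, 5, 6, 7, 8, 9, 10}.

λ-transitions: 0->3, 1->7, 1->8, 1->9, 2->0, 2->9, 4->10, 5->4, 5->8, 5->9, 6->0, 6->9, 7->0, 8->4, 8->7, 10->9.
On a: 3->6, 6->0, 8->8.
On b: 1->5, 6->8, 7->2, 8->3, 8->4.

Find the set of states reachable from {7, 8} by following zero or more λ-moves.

{0, 3, 4, 7, 8, 9, 10}

Start with {7, 8}.
From 7 via λ: add 0.
From 8 via λ: add 4.
From 0 via λ: add 3.
From 4 via λ: add 10.
From 10 via λ: add 9.
No new states can be added; the closed set is {0, 3, 4, 7, 8, 9, 10}.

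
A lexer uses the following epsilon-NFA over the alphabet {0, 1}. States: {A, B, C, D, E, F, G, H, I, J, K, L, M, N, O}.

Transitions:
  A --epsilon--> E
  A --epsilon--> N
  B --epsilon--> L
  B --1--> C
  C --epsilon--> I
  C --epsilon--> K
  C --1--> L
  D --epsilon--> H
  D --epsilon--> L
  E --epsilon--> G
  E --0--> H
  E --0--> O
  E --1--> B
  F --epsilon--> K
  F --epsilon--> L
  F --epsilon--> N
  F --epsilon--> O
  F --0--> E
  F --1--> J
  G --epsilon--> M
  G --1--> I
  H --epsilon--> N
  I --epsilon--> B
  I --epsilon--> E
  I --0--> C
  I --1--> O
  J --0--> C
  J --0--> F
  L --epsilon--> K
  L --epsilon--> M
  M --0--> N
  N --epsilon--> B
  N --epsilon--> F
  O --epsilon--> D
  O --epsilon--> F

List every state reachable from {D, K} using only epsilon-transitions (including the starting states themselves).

{B, D, F, H, K, L, M, N, O}

Start with {D, K}.
From D via epsilon: add H, L.
From H via epsilon: add N.
From L via epsilon: add M.
From N via epsilon: add B, F.
From F via epsilon: add O.
No new states can be added; the closed set is {B, D, F, H, K, L, M, N, O}.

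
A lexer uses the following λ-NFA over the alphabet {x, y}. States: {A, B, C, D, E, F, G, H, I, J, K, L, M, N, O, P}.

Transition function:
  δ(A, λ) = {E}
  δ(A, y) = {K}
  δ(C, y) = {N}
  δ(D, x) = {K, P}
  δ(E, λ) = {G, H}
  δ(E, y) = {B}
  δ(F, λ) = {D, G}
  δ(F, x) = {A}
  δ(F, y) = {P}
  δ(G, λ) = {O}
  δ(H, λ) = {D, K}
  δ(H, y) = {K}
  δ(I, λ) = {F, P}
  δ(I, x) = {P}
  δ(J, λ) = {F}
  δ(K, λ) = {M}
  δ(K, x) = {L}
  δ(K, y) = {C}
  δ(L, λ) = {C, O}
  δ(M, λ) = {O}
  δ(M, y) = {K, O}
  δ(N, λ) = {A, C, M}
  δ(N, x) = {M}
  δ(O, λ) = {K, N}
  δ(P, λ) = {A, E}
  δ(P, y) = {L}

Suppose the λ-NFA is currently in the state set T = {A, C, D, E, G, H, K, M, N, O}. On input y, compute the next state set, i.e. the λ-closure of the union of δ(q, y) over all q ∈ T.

A on y → {K}.
C on y → {N}.
E on y → {B}.
H on y → {K}.
K on y → {C}.
M on y → {K, O}.
No y-transition from D, G, N, O.
Union after reading y: {B, C, K, N, O}.
Now take the λ-closure:
From K via λ: add M.
From N via λ: add A.
From A via λ: add E.
From E via λ: add G, H.
From H via λ: add D.
No new states can be added; the closed set is {A, B, C, D, E, G, H, K, M, N, O}.

{A, B, C, D, E, G, H, K, M, N, O}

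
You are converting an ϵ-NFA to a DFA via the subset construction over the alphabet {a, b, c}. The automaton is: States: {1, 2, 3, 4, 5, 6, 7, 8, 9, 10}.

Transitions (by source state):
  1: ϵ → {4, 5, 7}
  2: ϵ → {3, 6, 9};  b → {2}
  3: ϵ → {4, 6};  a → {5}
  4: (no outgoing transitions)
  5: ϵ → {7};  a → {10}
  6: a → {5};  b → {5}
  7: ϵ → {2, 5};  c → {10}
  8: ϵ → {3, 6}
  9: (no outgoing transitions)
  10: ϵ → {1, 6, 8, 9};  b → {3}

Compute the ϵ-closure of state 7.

Start with {7}.
From 7 via ϵ: add 2, 5.
From 2 via ϵ: add 3, 6, 9.
From 3 via ϵ: add 4.
No new states can be added; the closed set is {2, 3, 4, 5, 6, 7, 9}.

{2, 3, 4, 5, 6, 7, 9}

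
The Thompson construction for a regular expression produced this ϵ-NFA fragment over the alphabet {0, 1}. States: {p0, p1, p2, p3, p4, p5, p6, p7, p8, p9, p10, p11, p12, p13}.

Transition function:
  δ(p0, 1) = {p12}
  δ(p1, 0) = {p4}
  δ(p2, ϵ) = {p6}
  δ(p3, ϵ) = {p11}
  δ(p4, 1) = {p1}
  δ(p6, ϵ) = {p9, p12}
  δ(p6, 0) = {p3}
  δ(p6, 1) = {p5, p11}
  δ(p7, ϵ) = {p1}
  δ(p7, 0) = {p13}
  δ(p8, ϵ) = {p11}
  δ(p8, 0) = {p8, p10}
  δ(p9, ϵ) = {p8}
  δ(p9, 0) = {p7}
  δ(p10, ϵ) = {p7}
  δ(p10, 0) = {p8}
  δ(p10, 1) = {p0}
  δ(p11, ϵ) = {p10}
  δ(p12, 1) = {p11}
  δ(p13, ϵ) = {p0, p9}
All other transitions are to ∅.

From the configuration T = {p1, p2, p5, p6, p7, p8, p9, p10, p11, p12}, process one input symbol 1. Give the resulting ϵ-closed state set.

{p0, p1, p5, p7, p10, p11}

p6 on 1 → {p5, p11}.
p10 on 1 → {p0}.
p12 on 1 → {p11}.
No 1-transition from p1, p2, p5, p7, p8, p9, p11.
Union after reading 1: {p0, p5, p11}.
Now take the ϵ-closure:
From p11 via ϵ: add p10.
From p10 via ϵ: add p7.
From p7 via ϵ: add p1.
No new states can be added; the closed set is {p0, p1, p5, p7, p10, p11}.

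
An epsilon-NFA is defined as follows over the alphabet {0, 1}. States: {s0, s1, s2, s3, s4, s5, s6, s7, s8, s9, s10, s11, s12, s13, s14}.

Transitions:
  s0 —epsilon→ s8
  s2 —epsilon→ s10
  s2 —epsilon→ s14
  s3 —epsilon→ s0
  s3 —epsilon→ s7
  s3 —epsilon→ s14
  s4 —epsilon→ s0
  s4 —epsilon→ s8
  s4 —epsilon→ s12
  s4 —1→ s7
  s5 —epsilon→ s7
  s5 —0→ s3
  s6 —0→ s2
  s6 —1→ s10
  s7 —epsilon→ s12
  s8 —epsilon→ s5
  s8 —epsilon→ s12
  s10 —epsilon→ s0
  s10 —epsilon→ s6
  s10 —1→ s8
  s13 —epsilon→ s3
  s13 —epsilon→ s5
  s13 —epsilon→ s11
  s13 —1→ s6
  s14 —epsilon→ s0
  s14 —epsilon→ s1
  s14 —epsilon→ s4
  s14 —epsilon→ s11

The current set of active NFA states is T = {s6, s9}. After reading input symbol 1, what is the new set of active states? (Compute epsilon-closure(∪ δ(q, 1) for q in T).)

s6 on 1 → {s10}.
No 1-transition from s9.
Union after reading 1: {s10}.
Now take the epsilon-closure:
From s10 via epsilon: add s0, s6.
From s0 via epsilon: add s8.
From s8 via epsilon: add s5, s12.
From s5 via epsilon: add s7.
No new states can be added; the closed set is {s0, s5, s6, s7, s8, s10, s12}.

{s0, s5, s6, s7, s8, s10, s12}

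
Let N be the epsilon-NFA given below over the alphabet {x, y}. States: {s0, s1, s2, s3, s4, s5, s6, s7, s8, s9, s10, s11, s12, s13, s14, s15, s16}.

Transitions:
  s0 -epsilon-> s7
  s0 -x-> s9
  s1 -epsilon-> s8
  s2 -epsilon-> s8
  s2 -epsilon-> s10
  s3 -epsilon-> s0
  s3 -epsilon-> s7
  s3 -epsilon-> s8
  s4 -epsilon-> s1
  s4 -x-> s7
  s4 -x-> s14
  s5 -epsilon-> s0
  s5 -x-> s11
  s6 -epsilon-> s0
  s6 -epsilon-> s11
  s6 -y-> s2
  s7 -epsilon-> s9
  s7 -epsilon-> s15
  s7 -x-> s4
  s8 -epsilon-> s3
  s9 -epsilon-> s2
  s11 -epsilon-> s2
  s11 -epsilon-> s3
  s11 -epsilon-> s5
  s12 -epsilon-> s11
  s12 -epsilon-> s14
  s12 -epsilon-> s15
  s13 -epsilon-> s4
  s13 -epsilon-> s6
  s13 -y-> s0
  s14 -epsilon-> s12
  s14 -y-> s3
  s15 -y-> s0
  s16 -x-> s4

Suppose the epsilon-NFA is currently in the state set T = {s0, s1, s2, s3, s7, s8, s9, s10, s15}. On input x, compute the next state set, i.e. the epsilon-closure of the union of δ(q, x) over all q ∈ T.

s0 on x → {s9}.
s7 on x → {s4}.
No x-transition from s1, s2, s3, s8, s9, s10, s15.
Union after reading x: {s4, s9}.
Now take the epsilon-closure:
From s4 via epsilon: add s1.
From s9 via epsilon: add s2.
From s1 via epsilon: add s8.
From s2 via epsilon: add s10.
From s8 via epsilon: add s3.
From s3 via epsilon: add s0, s7.
From s7 via epsilon: add s15.
No new states can be added; the closed set is {s0, s1, s2, s3, s4, s7, s8, s9, s10, s15}.

{s0, s1, s2, s3, s4, s7, s8, s9, s10, s15}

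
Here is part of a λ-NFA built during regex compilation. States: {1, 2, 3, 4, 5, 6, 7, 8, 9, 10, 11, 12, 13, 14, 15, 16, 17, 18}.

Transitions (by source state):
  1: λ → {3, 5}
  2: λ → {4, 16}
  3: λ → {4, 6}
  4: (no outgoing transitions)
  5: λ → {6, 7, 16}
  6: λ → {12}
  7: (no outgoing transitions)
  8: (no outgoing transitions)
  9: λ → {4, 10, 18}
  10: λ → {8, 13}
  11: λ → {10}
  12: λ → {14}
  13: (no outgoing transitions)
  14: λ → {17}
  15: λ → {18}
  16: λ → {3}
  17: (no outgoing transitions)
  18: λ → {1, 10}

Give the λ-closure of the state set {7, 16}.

{3, 4, 6, 7, 12, 14, 16, 17}

Start with {7, 16}.
From 16 via λ: add 3.
From 3 via λ: add 4, 6.
From 6 via λ: add 12.
From 12 via λ: add 14.
From 14 via λ: add 17.
No new states can be added; the closed set is {3, 4, 6, 7, 12, 14, 16, 17}.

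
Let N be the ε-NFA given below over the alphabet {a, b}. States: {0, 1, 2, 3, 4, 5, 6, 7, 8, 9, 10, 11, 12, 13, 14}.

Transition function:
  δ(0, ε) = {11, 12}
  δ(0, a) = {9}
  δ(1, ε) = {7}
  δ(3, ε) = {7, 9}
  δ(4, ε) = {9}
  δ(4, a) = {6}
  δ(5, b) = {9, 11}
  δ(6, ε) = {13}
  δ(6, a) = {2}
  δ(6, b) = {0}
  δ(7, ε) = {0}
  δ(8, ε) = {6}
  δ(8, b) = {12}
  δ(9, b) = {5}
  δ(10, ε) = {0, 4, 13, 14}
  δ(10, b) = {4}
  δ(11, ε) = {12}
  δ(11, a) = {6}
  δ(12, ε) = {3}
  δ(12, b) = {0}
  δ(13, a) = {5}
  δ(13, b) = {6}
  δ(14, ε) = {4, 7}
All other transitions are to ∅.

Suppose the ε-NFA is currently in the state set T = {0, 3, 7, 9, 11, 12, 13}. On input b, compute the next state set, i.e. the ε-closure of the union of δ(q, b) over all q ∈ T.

9 on b → {5}.
12 on b → {0}.
13 on b → {6}.
No b-transition from 0, 3, 7, 11.
Union after reading b: {0, 5, 6}.
Now take the ε-closure:
From 0 via ε: add 11, 12.
From 6 via ε: add 13.
From 12 via ε: add 3.
From 3 via ε: add 7, 9.
No new states can be added; the closed set is {0, 3, 5, 6, 7, 9, 11, 12, 13}.

{0, 3, 5, 6, 7, 9, 11, 12, 13}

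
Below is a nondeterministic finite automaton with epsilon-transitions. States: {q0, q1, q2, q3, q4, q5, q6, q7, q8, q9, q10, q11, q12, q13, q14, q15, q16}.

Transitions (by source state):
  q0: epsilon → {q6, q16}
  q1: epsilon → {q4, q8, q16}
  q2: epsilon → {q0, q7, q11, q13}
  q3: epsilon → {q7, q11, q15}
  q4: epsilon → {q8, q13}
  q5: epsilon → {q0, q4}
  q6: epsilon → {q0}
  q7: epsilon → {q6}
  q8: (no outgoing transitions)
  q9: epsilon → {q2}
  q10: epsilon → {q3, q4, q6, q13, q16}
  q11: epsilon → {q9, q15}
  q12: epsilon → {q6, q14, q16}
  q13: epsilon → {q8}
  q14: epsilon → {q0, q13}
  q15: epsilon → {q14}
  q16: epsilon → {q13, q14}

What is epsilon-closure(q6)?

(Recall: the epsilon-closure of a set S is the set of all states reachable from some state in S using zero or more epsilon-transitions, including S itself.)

Start with {q6}.
From q6 via epsilon: add q0.
From q0 via epsilon: add q16.
From q16 via epsilon: add q13, q14.
From q13 via epsilon: add q8.
No new states can be added; the closed set is {q0, q6, q8, q13, q14, q16}.

{q0, q6, q8, q13, q14, q16}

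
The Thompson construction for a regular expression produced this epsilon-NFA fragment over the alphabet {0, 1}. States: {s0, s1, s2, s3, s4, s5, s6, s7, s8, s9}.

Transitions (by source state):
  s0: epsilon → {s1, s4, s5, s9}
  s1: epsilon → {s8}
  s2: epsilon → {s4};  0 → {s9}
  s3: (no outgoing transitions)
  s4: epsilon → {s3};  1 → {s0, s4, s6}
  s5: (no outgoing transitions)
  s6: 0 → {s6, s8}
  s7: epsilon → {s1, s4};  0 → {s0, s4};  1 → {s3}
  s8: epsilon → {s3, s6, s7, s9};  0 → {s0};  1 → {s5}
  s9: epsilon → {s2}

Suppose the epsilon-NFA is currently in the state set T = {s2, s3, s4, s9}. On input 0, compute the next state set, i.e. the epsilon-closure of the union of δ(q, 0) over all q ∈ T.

{s2, s3, s4, s9}

s2 on 0 → {s9}.
No 0-transition from s3, s4, s9.
Union after reading 0: {s9}.
Now take the epsilon-closure:
From s9 via epsilon: add s2.
From s2 via epsilon: add s4.
From s4 via epsilon: add s3.
No new states can be added; the closed set is {s2, s3, s4, s9}.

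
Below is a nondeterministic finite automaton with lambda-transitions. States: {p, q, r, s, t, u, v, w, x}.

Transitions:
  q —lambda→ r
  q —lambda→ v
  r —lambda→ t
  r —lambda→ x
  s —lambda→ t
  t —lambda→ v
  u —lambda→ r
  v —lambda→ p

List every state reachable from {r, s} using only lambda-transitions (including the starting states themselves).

Start with {r, s}.
From r via lambda: add t, x.
From t via lambda: add v.
From v via lambda: add p.
No new states can be added; the closed set is {p, r, s, t, v, x}.

{p, r, s, t, v, x}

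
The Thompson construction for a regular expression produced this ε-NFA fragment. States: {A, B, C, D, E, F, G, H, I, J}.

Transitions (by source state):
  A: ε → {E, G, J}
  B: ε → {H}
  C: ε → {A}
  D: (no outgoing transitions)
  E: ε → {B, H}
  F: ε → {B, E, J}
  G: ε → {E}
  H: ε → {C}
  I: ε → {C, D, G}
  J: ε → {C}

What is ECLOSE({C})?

{A, B, C, E, G, H, J}

Start with {C}.
From C via ε: add A.
From A via ε: add E, G, J.
From E via ε: add B, H.
No new states can be added; the closed set is {A, B, C, E, G, H, J}.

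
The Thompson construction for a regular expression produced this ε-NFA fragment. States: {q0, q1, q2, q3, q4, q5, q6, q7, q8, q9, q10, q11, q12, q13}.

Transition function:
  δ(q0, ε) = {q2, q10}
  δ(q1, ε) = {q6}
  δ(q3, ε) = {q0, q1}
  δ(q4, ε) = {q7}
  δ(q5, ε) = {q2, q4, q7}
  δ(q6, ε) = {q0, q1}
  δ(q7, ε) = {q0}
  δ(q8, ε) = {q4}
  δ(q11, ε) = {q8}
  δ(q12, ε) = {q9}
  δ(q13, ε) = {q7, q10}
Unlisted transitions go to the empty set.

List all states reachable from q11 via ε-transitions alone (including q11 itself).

Start with {q11}.
From q11 via ε: add q8.
From q8 via ε: add q4.
From q4 via ε: add q7.
From q7 via ε: add q0.
From q0 via ε: add q2, q10.
No new states can be added; the closed set is {q0, q2, q4, q7, q8, q10, q11}.

{q0, q2, q4, q7, q8, q10, q11}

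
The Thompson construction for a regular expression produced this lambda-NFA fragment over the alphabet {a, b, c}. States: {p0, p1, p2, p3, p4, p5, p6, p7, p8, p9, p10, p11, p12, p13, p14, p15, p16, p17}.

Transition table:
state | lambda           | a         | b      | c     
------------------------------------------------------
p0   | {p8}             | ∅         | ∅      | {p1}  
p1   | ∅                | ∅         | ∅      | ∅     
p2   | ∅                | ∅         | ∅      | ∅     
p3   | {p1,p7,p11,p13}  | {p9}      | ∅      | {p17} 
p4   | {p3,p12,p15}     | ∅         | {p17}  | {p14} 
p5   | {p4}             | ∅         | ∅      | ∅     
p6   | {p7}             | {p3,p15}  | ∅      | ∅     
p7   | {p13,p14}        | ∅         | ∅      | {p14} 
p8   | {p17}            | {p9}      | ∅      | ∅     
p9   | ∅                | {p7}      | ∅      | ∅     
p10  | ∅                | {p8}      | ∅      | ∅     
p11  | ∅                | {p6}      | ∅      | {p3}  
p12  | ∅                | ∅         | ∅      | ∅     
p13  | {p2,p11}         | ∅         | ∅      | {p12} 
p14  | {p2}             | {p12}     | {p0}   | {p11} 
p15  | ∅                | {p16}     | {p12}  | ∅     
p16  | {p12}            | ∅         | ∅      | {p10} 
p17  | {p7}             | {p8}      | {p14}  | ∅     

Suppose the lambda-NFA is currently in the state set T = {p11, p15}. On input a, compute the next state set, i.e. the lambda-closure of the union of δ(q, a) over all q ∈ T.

{p2, p6, p7, p11, p12, p13, p14, p16}

p11 on a → {p6}.
p15 on a → {p16}.
Union after reading a: {p6, p16}.
Now take the lambda-closure:
From p6 via lambda: add p7.
From p16 via lambda: add p12.
From p7 via lambda: add p13, p14.
From p13 via lambda: add p2, p11.
No new states can be added; the closed set is {p2, p6, p7, p11, p12, p13, p14, p16}.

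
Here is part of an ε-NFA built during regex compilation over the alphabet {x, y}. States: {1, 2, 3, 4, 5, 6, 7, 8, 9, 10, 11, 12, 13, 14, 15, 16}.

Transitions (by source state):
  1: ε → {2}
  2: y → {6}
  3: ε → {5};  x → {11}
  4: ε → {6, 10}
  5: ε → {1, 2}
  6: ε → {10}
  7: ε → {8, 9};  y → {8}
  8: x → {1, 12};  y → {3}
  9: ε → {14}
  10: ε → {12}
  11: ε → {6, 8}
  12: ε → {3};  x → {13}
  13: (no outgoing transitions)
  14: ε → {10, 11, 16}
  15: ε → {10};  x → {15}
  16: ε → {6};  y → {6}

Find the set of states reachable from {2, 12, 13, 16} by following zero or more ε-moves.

Start with {2, 12, 13, 16}.
From 12 via ε: add 3.
From 16 via ε: add 6.
From 3 via ε: add 5.
From 6 via ε: add 10.
From 5 via ε: add 1.
No new states can be added; the closed set is {1, 2, 3, 5, 6, 10, 12, 13, 16}.

{1, 2, 3, 5, 6, 10, 12, 13, 16}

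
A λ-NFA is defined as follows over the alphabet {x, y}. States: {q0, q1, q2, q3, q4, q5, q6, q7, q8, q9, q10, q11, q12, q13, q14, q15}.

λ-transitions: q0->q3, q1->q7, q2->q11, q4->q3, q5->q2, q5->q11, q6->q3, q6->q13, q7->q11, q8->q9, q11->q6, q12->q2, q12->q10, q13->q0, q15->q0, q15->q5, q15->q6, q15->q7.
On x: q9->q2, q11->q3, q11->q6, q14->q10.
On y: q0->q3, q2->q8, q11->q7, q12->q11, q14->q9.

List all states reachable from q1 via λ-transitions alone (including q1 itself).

{q0, q1, q3, q6, q7, q11, q13}

Start with {q1}.
From q1 via λ: add q7.
From q7 via λ: add q11.
From q11 via λ: add q6.
From q6 via λ: add q3, q13.
From q13 via λ: add q0.
No new states can be added; the closed set is {q0, q1, q3, q6, q7, q11, q13}.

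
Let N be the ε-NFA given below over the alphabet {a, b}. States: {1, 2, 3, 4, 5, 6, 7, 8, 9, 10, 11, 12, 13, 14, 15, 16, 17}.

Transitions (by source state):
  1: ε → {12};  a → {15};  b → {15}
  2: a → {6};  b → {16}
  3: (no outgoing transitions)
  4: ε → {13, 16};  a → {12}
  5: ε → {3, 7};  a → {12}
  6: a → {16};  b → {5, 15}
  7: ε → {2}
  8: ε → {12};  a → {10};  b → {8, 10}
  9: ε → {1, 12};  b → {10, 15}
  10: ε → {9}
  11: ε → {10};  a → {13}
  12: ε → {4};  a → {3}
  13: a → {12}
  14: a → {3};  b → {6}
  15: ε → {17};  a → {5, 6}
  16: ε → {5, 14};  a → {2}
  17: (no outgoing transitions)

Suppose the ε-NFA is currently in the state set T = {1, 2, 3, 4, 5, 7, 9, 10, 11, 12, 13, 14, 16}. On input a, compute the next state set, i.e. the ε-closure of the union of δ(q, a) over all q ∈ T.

1 on a → {15}.
2 on a → {6}.
4 on a → {12}.
5 on a → {12}.
11 on a → {13}.
12 on a → {3}.
13 on a → {12}.
14 on a → {3}.
16 on a → {2}.
No a-transition from 3, 7, 9, 10.
Union after reading a: {2, 3, 6, 12, 13, 15}.
Now take the ε-closure:
From 12 via ε: add 4.
From 15 via ε: add 17.
From 4 via ε: add 16.
From 16 via ε: add 5, 14.
From 5 via ε: add 7.
No new states can be added; the closed set is {2, 3, 4, 5, 6, 7, 12, 13, 14, 15, 16, 17}.

{2, 3, 4, 5, 6, 7, 12, 13, 14, 15, 16, 17}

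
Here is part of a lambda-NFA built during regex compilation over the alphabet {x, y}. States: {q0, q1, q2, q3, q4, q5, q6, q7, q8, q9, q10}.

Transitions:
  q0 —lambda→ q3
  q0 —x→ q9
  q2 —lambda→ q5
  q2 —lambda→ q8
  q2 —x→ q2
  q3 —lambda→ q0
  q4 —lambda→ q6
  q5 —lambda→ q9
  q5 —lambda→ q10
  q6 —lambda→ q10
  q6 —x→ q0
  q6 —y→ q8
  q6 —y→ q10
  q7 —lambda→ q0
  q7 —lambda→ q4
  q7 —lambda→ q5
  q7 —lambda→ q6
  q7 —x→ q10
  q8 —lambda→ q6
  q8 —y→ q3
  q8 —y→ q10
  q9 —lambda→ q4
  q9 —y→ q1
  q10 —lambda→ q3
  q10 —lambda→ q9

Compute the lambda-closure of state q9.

{q0, q3, q4, q6, q9, q10}

Start with {q9}.
From q9 via lambda: add q4.
From q4 via lambda: add q6.
From q6 via lambda: add q10.
From q10 via lambda: add q3.
From q3 via lambda: add q0.
No new states can be added; the closed set is {q0, q3, q4, q6, q9, q10}.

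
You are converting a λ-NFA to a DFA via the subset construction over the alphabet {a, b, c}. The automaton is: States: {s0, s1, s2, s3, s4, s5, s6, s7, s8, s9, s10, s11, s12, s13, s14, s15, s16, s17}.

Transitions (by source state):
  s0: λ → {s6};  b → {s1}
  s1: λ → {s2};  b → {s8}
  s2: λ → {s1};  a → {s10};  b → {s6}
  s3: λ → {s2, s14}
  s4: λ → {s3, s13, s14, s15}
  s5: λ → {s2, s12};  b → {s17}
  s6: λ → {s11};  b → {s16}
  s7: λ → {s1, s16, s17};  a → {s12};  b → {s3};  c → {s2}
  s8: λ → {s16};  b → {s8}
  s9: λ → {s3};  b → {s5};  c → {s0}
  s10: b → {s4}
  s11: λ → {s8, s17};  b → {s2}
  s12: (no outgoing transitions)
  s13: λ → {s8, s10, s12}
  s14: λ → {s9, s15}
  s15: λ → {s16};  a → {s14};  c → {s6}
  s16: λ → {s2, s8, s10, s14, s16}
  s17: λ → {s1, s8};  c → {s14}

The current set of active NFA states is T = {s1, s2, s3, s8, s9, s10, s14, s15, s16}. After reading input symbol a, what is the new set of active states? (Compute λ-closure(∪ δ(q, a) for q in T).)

s2 on a → {s10}.
s15 on a → {s14}.
No a-transition from s1, s3, s8, s9, s10, s14, s16.
Union after reading a: {s10, s14}.
Now take the λ-closure:
From s14 via λ: add s9, s15.
From s9 via λ: add s3.
From s15 via λ: add s16.
From s3 via λ: add s2.
From s16 via λ: add s8.
From s2 via λ: add s1.
No new states can be added; the closed set is {s1, s2, s3, s8, s9, s10, s14, s15, s16}.

{s1, s2, s3, s8, s9, s10, s14, s15, s16}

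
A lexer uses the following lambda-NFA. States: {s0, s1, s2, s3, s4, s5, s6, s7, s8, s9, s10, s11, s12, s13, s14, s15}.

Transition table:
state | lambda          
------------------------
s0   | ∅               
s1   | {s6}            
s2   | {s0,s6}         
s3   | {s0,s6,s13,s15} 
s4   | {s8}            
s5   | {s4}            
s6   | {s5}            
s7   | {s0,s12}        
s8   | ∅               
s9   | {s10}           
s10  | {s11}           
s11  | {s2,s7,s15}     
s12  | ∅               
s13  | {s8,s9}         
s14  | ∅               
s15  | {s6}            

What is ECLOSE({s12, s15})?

{s4, s5, s6, s8, s12, s15}

Start with {s12, s15}.
From s15 via lambda: add s6.
From s6 via lambda: add s5.
From s5 via lambda: add s4.
From s4 via lambda: add s8.
No new states can be added; the closed set is {s4, s5, s6, s8, s12, s15}.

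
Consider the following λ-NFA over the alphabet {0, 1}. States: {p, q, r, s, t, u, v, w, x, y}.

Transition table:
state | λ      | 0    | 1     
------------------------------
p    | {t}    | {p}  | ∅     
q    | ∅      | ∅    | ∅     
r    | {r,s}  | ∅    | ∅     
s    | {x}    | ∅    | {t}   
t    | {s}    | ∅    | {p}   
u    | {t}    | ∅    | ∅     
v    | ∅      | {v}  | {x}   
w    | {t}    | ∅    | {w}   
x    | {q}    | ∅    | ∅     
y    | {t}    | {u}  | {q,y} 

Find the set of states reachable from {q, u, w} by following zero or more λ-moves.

{q, s, t, u, w, x}

Start with {q, u, w}.
From u via λ: add t.
From t via λ: add s.
From s via λ: add x.
No new states can be added; the closed set is {q, s, t, u, w, x}.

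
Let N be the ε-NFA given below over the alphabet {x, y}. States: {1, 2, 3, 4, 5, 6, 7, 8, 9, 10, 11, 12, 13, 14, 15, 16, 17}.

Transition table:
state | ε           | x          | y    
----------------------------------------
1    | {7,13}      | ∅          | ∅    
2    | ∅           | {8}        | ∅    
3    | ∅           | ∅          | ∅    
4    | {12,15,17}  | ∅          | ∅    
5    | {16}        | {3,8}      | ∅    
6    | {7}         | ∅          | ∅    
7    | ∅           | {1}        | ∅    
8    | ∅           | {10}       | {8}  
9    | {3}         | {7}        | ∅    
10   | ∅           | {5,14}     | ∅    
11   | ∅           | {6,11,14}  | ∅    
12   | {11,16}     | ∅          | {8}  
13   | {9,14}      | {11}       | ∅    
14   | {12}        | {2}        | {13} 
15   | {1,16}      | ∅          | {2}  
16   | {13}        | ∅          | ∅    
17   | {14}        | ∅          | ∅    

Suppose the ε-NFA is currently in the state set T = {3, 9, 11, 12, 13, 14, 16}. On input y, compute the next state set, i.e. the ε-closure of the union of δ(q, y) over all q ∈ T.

12 on y → {8}.
14 on y → {13}.
No y-transition from 3, 9, 11, 13, 16.
Union after reading y: {8, 13}.
Now take the ε-closure:
From 13 via ε: add 9, 14.
From 9 via ε: add 3.
From 14 via ε: add 12.
From 12 via ε: add 11, 16.
No new states can be added; the closed set is {3, 8, 9, 11, 12, 13, 14, 16}.

{3, 8, 9, 11, 12, 13, 14, 16}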